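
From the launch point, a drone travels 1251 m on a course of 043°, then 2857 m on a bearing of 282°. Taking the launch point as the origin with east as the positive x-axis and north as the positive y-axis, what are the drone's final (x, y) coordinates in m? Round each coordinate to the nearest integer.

(-1941, 1509)

Leg 1 (043°, 1251 m): east 1251 sin 43° = 853.18, north 1251 cos 43° = 914.92
Leg 2 (282°, 2857 m): east 2857 sin 282° = -2794.57, north 2857 cos 282° = 594.00
Summing: -1941.39 m east, 1508.93 m north → (-1941, 1509).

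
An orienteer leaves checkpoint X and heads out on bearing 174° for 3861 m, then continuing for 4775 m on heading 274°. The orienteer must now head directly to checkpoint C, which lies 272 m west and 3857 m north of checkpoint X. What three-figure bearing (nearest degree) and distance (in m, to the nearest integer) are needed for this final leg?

029°, 8422 m

Leg 1 (174°, 3861 m): east 3861 sin 174° = 403.58, north 3861 cos 174° = -3839.85
Leg 2 (274°, 4775 m): east 4775 sin 274° = -4763.37, north 4775 cos 274° = 333.09
Current position: (-4359.78, -3506.76). Target: (-272, 3857). Remaining: Δeast = 4087.78, Δnorth = 7363.76.
Bearing = atan2(4087.78, 7363.76) mod 360° = 29.04°; distance = √((4087.78)² + (7363.76)²) = 8422.290 m.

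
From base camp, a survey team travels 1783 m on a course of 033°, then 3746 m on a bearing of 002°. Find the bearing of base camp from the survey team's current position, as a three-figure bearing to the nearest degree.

192°

Leg 1 (033°, 1783 m): east 1783 sin 33° = 971.09, north 1783 cos 33° = 1495.35
Leg 2 (002°, 3746 m): east 3746 sin 2° = 130.73, north 3746 cos 2° = 3743.72
Net displacement: 1101.82 east, 5239.07 north. Direction back to start is (-1101.82, -5239.07): bearing = atan2(-1101.82, -5239.07) mod 360° = 191.88° ≈ 192°.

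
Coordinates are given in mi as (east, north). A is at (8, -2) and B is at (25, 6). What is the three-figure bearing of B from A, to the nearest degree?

065°

Δeast = 25 − 8 = 17.00; Δnorth = 6 − -2 = 8.00.
Bearing = atan2(Δeast, Δnorth) mod 360° = 64.80° ≈ 065°.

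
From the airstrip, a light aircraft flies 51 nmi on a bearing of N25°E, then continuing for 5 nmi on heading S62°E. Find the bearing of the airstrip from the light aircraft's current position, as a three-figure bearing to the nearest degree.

Leg 1 (N25°E, 51 nmi): east 51 sin 25° = 21.55, north 51 cos 25° = 46.22
Leg 2 (S62°E, 5 nmi): east 5 sin 118° = 4.41, north 5 cos 118° = -2.35
Net displacement: 25.97 east, 43.87 north. Direction back to start is (-25.97, -43.87): bearing = atan2(-25.97, -43.87) mod 360° = 210.62° ≈ 211°.

211°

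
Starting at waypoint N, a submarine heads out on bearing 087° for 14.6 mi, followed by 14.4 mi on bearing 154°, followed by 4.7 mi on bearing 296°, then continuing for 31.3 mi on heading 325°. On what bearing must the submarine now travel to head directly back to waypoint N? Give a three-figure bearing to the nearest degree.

175°

Leg 1 (087°, 14.6 mi): east 14.6 sin 87° = 14.58, north 14.6 cos 87° = 0.76
Leg 2 (154°, 14.4 mi): east 14.4 sin 154° = 6.31, north 14.4 cos 154° = -12.94
Leg 3 (296°, 4.7 mi): east 4.7 sin 296° = -4.22, north 4.7 cos 296° = 2.06
Leg 4 (325°, 31.3 mi): east 31.3 sin 325° = -17.95, north 31.3 cos 325° = 25.64
Net displacement: -1.28 east, 15.52 north. Direction back to start is (1.28, -15.52): bearing = atan2(1.28, -15.52) mod 360° = 175.27° ≈ 175°.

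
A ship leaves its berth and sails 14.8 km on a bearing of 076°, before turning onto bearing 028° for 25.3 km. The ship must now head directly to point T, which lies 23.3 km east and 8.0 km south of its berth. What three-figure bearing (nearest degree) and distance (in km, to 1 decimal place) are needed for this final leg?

Leg 1 (076°, 14.8 km): east 14.8 sin 76° = 14.36, north 14.8 cos 76° = 3.58
Leg 2 (028°, 25.3 km): east 25.3 sin 28° = 11.88, north 25.3 cos 28° = 22.34
Current position: (26.24, 25.92). Target: (23.3, -8.0). Remaining: Δeast = -2.94, Δnorth = -33.92.
Bearing = atan2(-2.94, -33.92) mod 360° = 184.95°; distance = √((-2.94)² + (-33.92)²) = 34.046 km.

185°, 34.0 km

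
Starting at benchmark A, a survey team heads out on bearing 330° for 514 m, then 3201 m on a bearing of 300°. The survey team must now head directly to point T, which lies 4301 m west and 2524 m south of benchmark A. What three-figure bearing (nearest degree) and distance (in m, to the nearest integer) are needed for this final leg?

Leg 1 (330°, 514 m): east 514 sin 330° = -257.00, north 514 cos 330° = 445.14
Leg 2 (300°, 3201 m): east 3201 sin 300° = -2772.15, north 3201 cos 300° = 1600.50
Current position: (-3029.15, 2045.64). Target: (-4301, -2524). Remaining: Δeast = -1271.85, Δnorth = -4569.64.
Bearing = atan2(-1271.85, -4569.64) mod 360° = 195.55°; distance = √((-1271.85)² + (-4569.64)²) = 4743.331 m.

196°, 4743 m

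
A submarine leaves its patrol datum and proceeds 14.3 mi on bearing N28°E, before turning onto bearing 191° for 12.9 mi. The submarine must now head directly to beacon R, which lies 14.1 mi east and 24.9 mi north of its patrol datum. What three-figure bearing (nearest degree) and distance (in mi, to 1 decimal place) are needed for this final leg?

Leg 1 (N28°E, 14.3 mi): east 14.3 sin 28° = 6.71, north 14.3 cos 28° = 12.63
Leg 2 (191°, 12.9 mi): east 12.9 sin 191° = -2.46, north 12.9 cos 191° = -12.66
Current position: (4.25, -0.04). Target: (14.1, 24.9). Remaining: Δeast = 9.85, Δnorth = 24.94.
Bearing = atan2(9.85, 24.94) mod 360° = 21.55°; distance = √((9.85)² + (24.94)²) = 26.811 mi.

022°, 26.8 mi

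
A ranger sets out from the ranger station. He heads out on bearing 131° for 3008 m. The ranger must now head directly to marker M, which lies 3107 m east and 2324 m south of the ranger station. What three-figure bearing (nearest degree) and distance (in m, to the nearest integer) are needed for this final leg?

113°, 907 m

Leg 1 (131°, 3008 m): east 3008 sin 131° = 2270.17, north 3008 cos 131° = -1973.43
Current position: (2270.17, -1973.43). Target: (3107, -2324). Remaining: Δeast = 836.83, Δnorth = -350.57.
Bearing = atan2(836.83, -350.57) mod 360° = 112.73°; distance = √((836.83)² + (-350.57)²) = 907.300 m.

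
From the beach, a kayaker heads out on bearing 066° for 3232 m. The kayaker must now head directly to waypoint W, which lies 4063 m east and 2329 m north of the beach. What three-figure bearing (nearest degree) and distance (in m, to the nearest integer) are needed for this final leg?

048°, 1504 m

Leg 1 (066°, 3232 m): east 3232 sin 66° = 2952.58, north 3232 cos 66° = 1314.57
Current position: (2952.58, 1314.57). Target: (4063, 2329). Remaining: Δeast = 1110.42, Δnorth = 1014.43.
Bearing = atan2(1110.42, 1014.43) mod 360° = 47.59°; distance = √((1110.42)² + (1014.43)²) = 1504.027 m.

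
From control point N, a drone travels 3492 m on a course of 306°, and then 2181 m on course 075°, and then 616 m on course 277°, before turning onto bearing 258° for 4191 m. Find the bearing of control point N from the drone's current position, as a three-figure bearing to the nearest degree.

Leg 1 (306°, 3492 m): east 3492 sin 306° = -2825.09, north 3492 cos 306° = 2052.55
Leg 2 (075°, 2181 m): east 2181 sin 75° = 2106.68, north 2181 cos 75° = 564.48
Leg 3 (277°, 616 m): east 616 sin 277° = -611.41, north 616 cos 277° = 75.07
Leg 4 (258°, 4191 m): east 4191 sin 258° = -4099.42, north 4191 cos 258° = -871.36
Net displacement: -5429.23 east, 1820.74 north. Direction back to start is (5429.23, -1820.74): bearing = atan2(5429.23, -1820.74) mod 360° = 108.54° ≈ 109°.

109°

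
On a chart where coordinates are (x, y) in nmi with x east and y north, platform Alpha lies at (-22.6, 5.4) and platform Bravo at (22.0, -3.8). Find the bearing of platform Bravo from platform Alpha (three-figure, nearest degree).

Δeast = 22.0 − -22.6 = 44.60; Δnorth = -3.8 − 5.4 = -9.20.
Bearing = atan2(Δeast, Δnorth) mod 360° = 101.66° ≈ 102°.

102°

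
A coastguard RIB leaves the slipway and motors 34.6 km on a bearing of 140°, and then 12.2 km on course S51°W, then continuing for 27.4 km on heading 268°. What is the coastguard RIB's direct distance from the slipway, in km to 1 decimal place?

38.1 km

Leg 1 (140°, 34.6 km): east 34.6 sin 140° = 22.24, north 34.6 cos 140° = -26.51
Leg 2 (S51°W, 12.2 km): east 12.2 sin 231° = -9.48, north 12.2 cos 231° = -7.68
Leg 3 (268°, 27.4 km): east 27.4 sin 268° = -27.38, north 27.4 cos 268° = -0.96
Net: -14.62 east, -35.14 north. Distance = √((-14.62)² + (-35.14)²) = 38.061 km.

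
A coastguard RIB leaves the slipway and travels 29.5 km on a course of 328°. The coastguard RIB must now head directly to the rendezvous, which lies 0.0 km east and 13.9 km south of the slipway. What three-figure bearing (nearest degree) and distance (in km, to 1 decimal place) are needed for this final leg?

158°, 41.9 km

Leg 1 (328°, 29.5 km): east 29.5 sin 328° = -15.63, north 29.5 cos 328° = 25.02
Current position: (-15.63, 25.02). Target: (0.0, -13.9). Remaining: Δeast = 15.63, Δnorth = -38.92.
Bearing = atan2(15.63, -38.92) mod 360° = 158.12°; distance = √((15.63)² + (-38.92)²) = 41.940 km.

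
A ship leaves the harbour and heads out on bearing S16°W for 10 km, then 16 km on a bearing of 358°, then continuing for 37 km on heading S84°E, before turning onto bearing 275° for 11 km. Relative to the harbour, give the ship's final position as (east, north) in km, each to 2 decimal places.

(22.52, 3.47)

Leg 1 (S16°W, 10 km): east 10 sin 196° = -2.76, north 10 cos 196° = -9.61
Leg 2 (358°, 16 km): east 16 sin 358° = -0.56, north 16 cos 358° = 15.99
Leg 3 (S84°E, 37 km): east 37 sin 96° = 36.80, north 37 cos 96° = -3.87
Leg 4 (275°, 11 km): east 11 sin 275° = -10.96, north 11 cos 275° = 0.96
Summing: 22.52 km east, 3.47 km north → (22.52, 3.47).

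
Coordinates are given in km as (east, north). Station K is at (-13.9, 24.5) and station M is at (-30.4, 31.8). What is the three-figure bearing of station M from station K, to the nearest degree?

Δeast = -30.4 − -13.9 = -16.50; Δnorth = 31.8 − 24.5 = 7.30.
Bearing = atan2(Δeast, Δnorth) mod 360° = 293.87° ≈ 294°.

294°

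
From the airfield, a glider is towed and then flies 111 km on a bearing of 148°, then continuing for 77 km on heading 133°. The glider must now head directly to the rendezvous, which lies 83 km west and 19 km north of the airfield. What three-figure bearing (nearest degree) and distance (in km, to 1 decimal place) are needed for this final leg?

Leg 1 (148°, 111 km): east 111 sin 148° = 58.82, north 111 cos 148° = -94.13
Leg 2 (133°, 77 km): east 77 sin 133° = 56.31, north 77 cos 133° = -52.51
Current position: (115.14, -146.65). Target: (-83, 19). Remaining: Δeast = -198.14, Δnorth = 165.65.
Bearing = atan2(-198.14, 165.65) mod 360° = 309.90°; distance = √((-198.14)² + (165.65)²) = 258.257 km.

310°, 258.3 km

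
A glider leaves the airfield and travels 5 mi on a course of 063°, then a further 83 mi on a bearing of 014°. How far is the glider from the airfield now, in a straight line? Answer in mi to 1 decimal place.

Leg 1 (063°, 5 mi): east 5 sin 63° = 4.46, north 5 cos 63° = 2.27
Leg 2 (014°, 83 mi): east 83 sin 14° = 20.08, north 83 cos 14° = 80.53
Net: 24.53 east, 82.80 north. Distance = √((24.53)² + (82.80)²) = 86.363 mi.

86.4 mi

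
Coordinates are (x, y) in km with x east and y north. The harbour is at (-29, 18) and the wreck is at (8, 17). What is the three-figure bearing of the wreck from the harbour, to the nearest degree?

Δeast = 8 − -29 = 37.00; Δnorth = 17 − 18 = -1.00.
Bearing = atan2(Δeast, Δnorth) mod 360° = 91.55° ≈ 092°.

092°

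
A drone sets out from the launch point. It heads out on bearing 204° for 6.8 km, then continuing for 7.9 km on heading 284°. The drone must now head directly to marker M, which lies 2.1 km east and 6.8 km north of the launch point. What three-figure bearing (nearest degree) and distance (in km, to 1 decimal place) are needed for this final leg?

Leg 1 (204°, 6.8 km): east 6.8 sin 204° = -2.77, north 6.8 cos 204° = -6.21
Leg 2 (284°, 7.9 km): east 7.9 sin 284° = -7.67, north 7.9 cos 284° = 1.91
Current position: (-10.43, -4.30). Target: (2.1, 6.8). Remaining: Δeast = 12.53, Δnorth = 11.10.
Bearing = atan2(12.53, 11.10) mod 360° = 48.46°; distance = √((12.53)² + (11.10)²) = 16.741 km.

048°, 16.7 km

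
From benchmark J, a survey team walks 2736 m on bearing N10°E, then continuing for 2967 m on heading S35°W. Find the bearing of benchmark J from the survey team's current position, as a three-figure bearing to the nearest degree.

Leg 1 (N10°E, 2736 m): east 2736 sin 10° = 475.10, north 2736 cos 10° = 2694.43
Leg 2 (S35°W, 2967 m): east 2967 sin 215° = -1701.80, north 2967 cos 215° = -2430.42
Net displacement: -1226.70 east, 264.01 north. Direction back to start is (1226.70, -264.01): bearing = atan2(1226.70, -264.01) mod 360° = 102.15° ≈ 102°.

102°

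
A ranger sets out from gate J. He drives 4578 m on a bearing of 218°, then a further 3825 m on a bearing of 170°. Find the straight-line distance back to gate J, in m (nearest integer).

7683 m

Leg 1 (218°, 4578 m): east 4578 sin 218° = -2818.50, north 4578 cos 218° = -3607.51
Leg 2 (170°, 3825 m): east 3825 sin 170° = 664.20, north 3825 cos 170° = -3766.89
Net: -2154.29 east, -7374.40 north. Distance = √((-2154.29)² + (-7374.40)²) = 7682.630 m.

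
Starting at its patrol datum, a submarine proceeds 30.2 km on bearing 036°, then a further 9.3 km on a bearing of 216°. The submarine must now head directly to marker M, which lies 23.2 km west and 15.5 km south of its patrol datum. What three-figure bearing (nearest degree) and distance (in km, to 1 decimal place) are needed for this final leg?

Leg 1 (036°, 30.2 km): east 30.2 sin 36° = 17.75, north 30.2 cos 36° = 24.43
Leg 2 (216°, 9.3 km): east 9.3 sin 216° = -5.47, north 9.3 cos 216° = -7.52
Current position: (12.28, 16.91). Target: (-23.2, -15.5). Remaining: Δeast = -35.48, Δnorth = -32.41.
Bearing = atan2(-35.48, -32.41) mod 360° = 227.59°; distance = √((-35.48)² + (-32.41)²) = 48.057 km.

228°, 48.1 km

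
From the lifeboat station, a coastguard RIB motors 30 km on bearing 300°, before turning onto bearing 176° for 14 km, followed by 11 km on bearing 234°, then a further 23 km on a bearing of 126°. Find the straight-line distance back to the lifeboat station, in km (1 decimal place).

Leg 1 (300°, 30 km): east 30 sin 300° = -25.98, north 30 cos 300° = 15.00
Leg 2 (176°, 14 km): east 14 sin 176° = 0.98, north 14 cos 176° = -13.97
Leg 3 (234°, 11 km): east 11 sin 234° = -8.90, north 11 cos 234° = -6.47
Leg 4 (126°, 23 km): east 23 sin 126° = 18.61, north 23 cos 126° = -13.52
Net: -15.30 east, -18.95 north. Distance = √((-15.30)² + (-18.95)²) = 24.353 km.

24.4 km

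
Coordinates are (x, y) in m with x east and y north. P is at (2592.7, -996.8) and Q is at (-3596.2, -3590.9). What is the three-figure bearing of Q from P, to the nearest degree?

247°

Δeast = -3596.2 − 2592.7 = -6188.90; Δnorth = -3590.9 − -996.8 = -2594.10.
Bearing = atan2(Δeast, Δnorth) mod 360° = 247.26° ≈ 247°.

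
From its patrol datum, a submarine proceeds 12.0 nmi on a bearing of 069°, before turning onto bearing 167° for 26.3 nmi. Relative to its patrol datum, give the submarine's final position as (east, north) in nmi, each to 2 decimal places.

Leg 1 (069°, 12.0 nmi): east 12.0 sin 69° = 11.20, north 12.0 cos 69° = 4.30
Leg 2 (167°, 26.3 nmi): east 26.3 sin 167° = 5.92, north 26.3 cos 167° = -25.63
Summing: 17.12 nmi east, -21.33 nmi north → (17.12, -21.33).

(17.12, -21.33)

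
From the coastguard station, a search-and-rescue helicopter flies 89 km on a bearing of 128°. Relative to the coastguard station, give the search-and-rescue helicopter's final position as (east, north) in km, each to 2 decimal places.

Leg 1 (128°, 89 km): east 89 sin 128° = 70.13, north 89 cos 128° = -54.79
Summing: 70.13 km east, -54.79 km north → (70.13, -54.79).

(70.13, -54.79)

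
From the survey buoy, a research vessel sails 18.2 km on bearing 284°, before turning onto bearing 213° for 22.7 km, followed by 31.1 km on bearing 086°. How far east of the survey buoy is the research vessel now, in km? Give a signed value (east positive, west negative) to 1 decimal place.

Leg 1 (284°, 18.2 km): east 18.2 sin 284° = -17.66, north 18.2 cos 284° = 4.40
Leg 2 (213°, 22.7 km): east 22.7 sin 213° = -12.36, north 22.7 cos 213° = -19.04
Leg 3 (086°, 31.1 km): east 31.1 sin 86° = 31.02, north 31.1 cos 86° = 2.17
Net east component: 1.00 km.

1.0 km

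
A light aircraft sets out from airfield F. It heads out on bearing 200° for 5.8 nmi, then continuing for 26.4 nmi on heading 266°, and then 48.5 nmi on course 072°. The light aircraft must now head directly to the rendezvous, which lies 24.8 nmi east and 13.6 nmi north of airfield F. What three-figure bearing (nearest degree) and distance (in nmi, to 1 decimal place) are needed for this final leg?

050°, 9.2 nmi

Leg 1 (200°, 5.8 nmi): east 5.8 sin 200° = -1.98, north 5.8 cos 200° = -5.45
Leg 2 (266°, 26.4 nmi): east 26.4 sin 266° = -26.34, north 26.4 cos 266° = -1.84
Leg 3 (072°, 48.5 nmi): east 48.5 sin 72° = 46.13, north 48.5 cos 72° = 14.99
Current position: (17.81, 7.70). Target: (24.8, 13.6). Remaining: Δeast = 6.99, Δnorth = 5.90.
Bearing = atan2(6.99, 5.90) mod 360° = 49.82°; distance = √((6.99)² + (5.90)²) = 9.152 nmi.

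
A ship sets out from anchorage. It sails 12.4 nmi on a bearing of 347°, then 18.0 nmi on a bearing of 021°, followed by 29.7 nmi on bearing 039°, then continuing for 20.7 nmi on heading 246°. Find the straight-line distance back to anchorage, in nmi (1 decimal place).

Leg 1 (347°, 12.4 nmi): east 12.4 sin 347° = -2.79, north 12.4 cos 347° = 12.08
Leg 2 (021°, 18.0 nmi): east 18.0 sin 21° = 6.45, north 18.0 cos 21° = 16.80
Leg 3 (039°, 29.7 nmi): east 29.7 sin 39° = 18.69, north 29.7 cos 39° = 23.08
Leg 4 (246°, 20.7 nmi): east 20.7 sin 246° = -18.91, north 20.7 cos 246° = -8.42
Net: 3.44 east, 43.55 north. Distance = √((3.44)² + (43.55)²) = 43.684 nmi.

43.7 nmi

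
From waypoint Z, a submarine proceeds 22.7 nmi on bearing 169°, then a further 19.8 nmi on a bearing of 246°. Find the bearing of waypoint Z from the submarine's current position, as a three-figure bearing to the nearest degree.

024°

Leg 1 (169°, 22.7 nmi): east 22.7 sin 169° = 4.33, north 22.7 cos 169° = -22.28
Leg 2 (246°, 19.8 nmi): east 19.8 sin 246° = -18.09, north 19.8 cos 246° = -8.05
Net displacement: -13.76 east, -30.34 north. Direction back to start is (13.76, 30.34): bearing = atan2(13.76, 30.34) mod 360° = 24.39° ≈ 024°.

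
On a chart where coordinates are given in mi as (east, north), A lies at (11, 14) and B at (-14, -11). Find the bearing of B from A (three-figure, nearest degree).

Δeast = -14 − 11 = -25.00; Δnorth = -11 − 14 = -25.00.
Bearing = atan2(Δeast, Δnorth) mod 360° = 225.00° ≈ 225°.

225°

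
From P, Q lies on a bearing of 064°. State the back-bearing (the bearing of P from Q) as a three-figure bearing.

244°

Back-bearing = 064° + 180° = 244°.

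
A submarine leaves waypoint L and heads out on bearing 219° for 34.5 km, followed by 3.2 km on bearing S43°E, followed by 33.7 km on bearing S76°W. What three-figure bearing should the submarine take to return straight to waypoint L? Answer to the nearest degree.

054°

Leg 1 (219°, 34.5 km): east 34.5 sin 219° = -21.71, north 34.5 cos 219° = -26.81
Leg 2 (S43°E, 3.2 km): east 3.2 sin 137° = 2.18, north 3.2 cos 137° = -2.34
Leg 3 (S76°W, 33.7 km): east 33.7 sin 256° = -32.70, north 33.7 cos 256° = -8.15
Net displacement: -52.23 east, -37.30 north. Direction back to start is (52.23, 37.30): bearing = atan2(52.23, 37.30) mod 360° = 54.46° ≈ 054°.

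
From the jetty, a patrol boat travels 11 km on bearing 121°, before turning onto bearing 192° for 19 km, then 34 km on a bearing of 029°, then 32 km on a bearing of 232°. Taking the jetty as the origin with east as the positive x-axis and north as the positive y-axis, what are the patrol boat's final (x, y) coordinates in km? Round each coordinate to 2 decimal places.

Leg 1 (121°, 11 km): east 11 sin 121° = 9.43, north 11 cos 121° = -5.67
Leg 2 (192°, 19 km): east 19 sin 192° = -3.95, north 19 cos 192° = -18.58
Leg 3 (029°, 34 km): east 34 sin 29° = 16.48, north 34 cos 29° = 29.74
Leg 4 (232°, 32 km): east 32 sin 232° = -25.22, north 32 cos 232° = -19.70
Summing: -3.25 km east, -14.21 km north → (-3.25, -14.21).

(-3.25, -14.21)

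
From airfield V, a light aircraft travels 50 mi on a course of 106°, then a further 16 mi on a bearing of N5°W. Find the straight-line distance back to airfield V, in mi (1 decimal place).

46.7 mi

Leg 1 (106°, 50 mi): east 50 sin 106° = 48.06, north 50 cos 106° = -13.78
Leg 2 (N5°W, 16 mi): east 16 sin 355° = -1.39, north 16 cos 355° = 15.94
Net: 46.67 east, 2.16 north. Distance = √((46.67)² + (2.16)²) = 46.718 mi.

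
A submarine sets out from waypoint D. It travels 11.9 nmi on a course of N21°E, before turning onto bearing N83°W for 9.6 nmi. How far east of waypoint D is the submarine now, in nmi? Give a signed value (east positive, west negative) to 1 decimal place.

-5.3 nmi

Leg 1 (N21°E, 11.9 nmi): east 11.9 sin 21° = 4.26, north 11.9 cos 21° = 11.11
Leg 2 (N83°W, 9.6 nmi): east 9.6 sin 277° = -9.53, north 9.6 cos 277° = 1.17
Net east component: -5.26 nmi.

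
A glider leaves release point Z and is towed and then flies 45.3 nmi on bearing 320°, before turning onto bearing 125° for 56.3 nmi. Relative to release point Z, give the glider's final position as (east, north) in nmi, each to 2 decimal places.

(17.00, 2.41)

Leg 1 (320°, 45.3 nmi): east 45.3 sin 320° = -29.12, north 45.3 cos 320° = 34.70
Leg 2 (125°, 56.3 nmi): east 56.3 sin 125° = 46.12, north 56.3 cos 125° = -32.29
Summing: 17.00 nmi east, 2.41 nmi north → (17.00, 2.41).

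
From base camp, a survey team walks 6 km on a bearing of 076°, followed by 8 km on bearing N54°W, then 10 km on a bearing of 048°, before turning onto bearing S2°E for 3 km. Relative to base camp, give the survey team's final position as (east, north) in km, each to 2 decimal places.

(6.89, 9.85)

Leg 1 (076°, 6 km): east 6 sin 76° = 5.82, north 6 cos 76° = 1.45
Leg 2 (N54°W, 8 km): east 8 sin 306° = -6.47, north 8 cos 306° = 4.70
Leg 3 (048°, 10 km): east 10 sin 48° = 7.43, north 10 cos 48° = 6.69
Leg 4 (S2°E, 3 km): east 3 sin 178° = 0.10, north 3 cos 178° = -3.00
Summing: 6.89 km east, 9.85 km north → (6.89, 9.85).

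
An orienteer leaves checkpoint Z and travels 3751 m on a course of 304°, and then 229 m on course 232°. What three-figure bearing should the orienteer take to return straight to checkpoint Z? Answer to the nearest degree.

Leg 1 (304°, 3751 m): east 3751 sin 304° = -3109.72, north 3751 cos 304° = 2097.53
Leg 2 (232°, 229 m): east 229 sin 232° = -180.45, north 229 cos 232° = -140.99
Net displacement: -3290.17 east, 1956.55 north. Direction back to start is (3290.17, -1956.55): bearing = atan2(3290.17, -1956.55) mod 360° = 120.74° ≈ 121°.

121°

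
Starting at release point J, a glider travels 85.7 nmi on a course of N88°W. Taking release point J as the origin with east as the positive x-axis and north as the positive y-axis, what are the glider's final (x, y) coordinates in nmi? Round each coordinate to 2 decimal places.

(-85.65, 2.99)

Leg 1 (N88°W, 85.7 nmi): east 85.7 sin 272° = -85.65, north 85.7 cos 272° = 2.99
Summing: -85.65 nmi east, 2.99 nmi north → (-85.65, 2.99).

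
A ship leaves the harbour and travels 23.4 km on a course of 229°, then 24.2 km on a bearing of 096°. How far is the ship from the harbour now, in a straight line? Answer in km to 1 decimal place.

19.0 km

Leg 1 (229°, 23.4 km): east 23.4 sin 229° = -17.66, north 23.4 cos 229° = -15.35
Leg 2 (096°, 24.2 km): east 24.2 sin 96° = 24.07, north 24.2 cos 96° = -2.53
Net: 6.41 east, -17.88 north. Distance = √((6.41)² + (-17.88)²) = 18.995 km.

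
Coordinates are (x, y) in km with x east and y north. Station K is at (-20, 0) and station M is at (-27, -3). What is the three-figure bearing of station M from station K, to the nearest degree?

Δeast = -27 − -20 = -7.00; Δnorth = -3 − 0 = -3.00.
Bearing = atan2(Δeast, Δnorth) mod 360° = 246.80° ≈ 247°.

247°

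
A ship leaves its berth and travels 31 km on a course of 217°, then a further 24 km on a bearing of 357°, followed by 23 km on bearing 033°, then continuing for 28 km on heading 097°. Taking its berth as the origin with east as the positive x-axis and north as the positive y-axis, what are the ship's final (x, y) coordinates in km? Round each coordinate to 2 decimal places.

(20.41, 15.09)

Leg 1 (217°, 31 km): east 31 sin 217° = -18.66, north 31 cos 217° = -24.76
Leg 2 (357°, 24 km): east 24 sin 357° = -1.26, north 24 cos 357° = 23.97
Leg 3 (033°, 23 km): east 23 sin 33° = 12.53, north 23 cos 33° = 19.29
Leg 4 (097°, 28 km): east 28 sin 97° = 27.79, north 28 cos 97° = -3.41
Summing: 20.41 km east, 15.09 km north → (20.41, 15.09).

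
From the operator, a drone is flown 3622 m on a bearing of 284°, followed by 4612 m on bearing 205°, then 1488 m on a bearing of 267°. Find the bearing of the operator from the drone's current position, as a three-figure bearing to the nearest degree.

Leg 1 (284°, 3622 m): east 3622 sin 284° = -3514.41, north 3622 cos 284° = 876.24
Leg 2 (205°, 4612 m): east 4612 sin 205° = -1949.12, north 4612 cos 205° = -4179.89
Leg 3 (267°, 1488 m): east 1488 sin 267° = -1485.96, north 1488 cos 267° = -77.88
Net displacement: -6949.49 east, -3381.53 north. Direction back to start is (6949.49, 3381.53): bearing = atan2(6949.49, 3381.53) mod 360° = 64.05° ≈ 064°.

064°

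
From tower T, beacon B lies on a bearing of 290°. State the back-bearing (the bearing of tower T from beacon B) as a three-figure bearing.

Back-bearing = 290° − 180° = 110°.

110°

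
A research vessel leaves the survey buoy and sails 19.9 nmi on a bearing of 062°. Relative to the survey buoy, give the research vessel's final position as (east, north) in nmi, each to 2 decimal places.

(17.57, 9.34)

Leg 1 (062°, 19.9 nmi): east 19.9 sin 62° = 17.57, north 19.9 cos 62° = 9.34
Summing: 17.57 nmi east, 9.34 nmi north → (17.57, 9.34).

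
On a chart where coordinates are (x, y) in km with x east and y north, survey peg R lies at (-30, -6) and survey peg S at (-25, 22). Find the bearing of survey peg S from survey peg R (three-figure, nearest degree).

010°

Δeast = -25 − -30 = 5.00; Δnorth = 22 − -6 = 28.00.
Bearing = atan2(Δeast, Δnorth) mod 360° = 10.12° ≈ 010°.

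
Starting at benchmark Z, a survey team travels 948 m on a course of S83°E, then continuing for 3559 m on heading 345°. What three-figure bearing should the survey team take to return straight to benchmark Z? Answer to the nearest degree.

180°

Leg 1 (S83°E, 948 m): east 948 sin 97° = 940.93, north 948 cos 97° = -115.53
Leg 2 (345°, 3559 m): east 3559 sin 345° = -921.14, north 3559 cos 345° = 3437.73
Net displacement: 19.80 east, 3322.20 north. Direction back to start is (-19.80, -3322.20): bearing = atan2(-19.80, -3322.20) mod 360° = 180.34° ≈ 180°.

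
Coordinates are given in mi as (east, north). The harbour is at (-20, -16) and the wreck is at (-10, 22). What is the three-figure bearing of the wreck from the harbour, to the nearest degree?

Δeast = -10 − -20 = 10.00; Δnorth = 22 − -16 = 38.00.
Bearing = atan2(Δeast, Δnorth) mod 360° = 14.74° ≈ 015°.

015°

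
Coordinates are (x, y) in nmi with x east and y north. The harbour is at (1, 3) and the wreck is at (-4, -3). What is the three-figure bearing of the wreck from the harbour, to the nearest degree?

220°

Δeast = -4 − 1 = -5.00; Δnorth = -3 − 3 = -6.00.
Bearing = atan2(Δeast, Δnorth) mod 360° = 219.81° ≈ 220°.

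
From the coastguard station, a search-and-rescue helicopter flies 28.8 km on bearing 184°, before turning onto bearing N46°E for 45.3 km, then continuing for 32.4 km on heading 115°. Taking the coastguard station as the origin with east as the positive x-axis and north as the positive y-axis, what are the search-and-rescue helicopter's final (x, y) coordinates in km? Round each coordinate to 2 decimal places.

Leg 1 (184°, 28.8 km): east 28.8 sin 184° = -2.01, north 28.8 cos 184° = -28.73
Leg 2 (N46°E, 45.3 km): east 45.3 sin 46° = 32.59, north 45.3 cos 46° = 31.47
Leg 3 (115°, 32.4 km): east 32.4 sin 115° = 29.36, north 32.4 cos 115° = -13.69
Summing: 59.94 km east, -10.95 km north → (59.94, -10.95).

(59.94, -10.95)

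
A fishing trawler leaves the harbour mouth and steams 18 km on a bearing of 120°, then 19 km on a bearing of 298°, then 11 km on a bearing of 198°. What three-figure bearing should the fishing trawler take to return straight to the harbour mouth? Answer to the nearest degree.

Leg 1 (120°, 18 km): east 18 sin 120° = 15.59, north 18 cos 120° = -9.00
Leg 2 (298°, 19 km): east 19 sin 298° = -16.78, north 19 cos 298° = 8.92
Leg 3 (198°, 11 km): east 11 sin 198° = -3.40, north 11 cos 198° = -10.46
Net displacement: -4.59 east, -10.54 north. Direction back to start is (4.59, 10.54): bearing = atan2(4.59, 10.54) mod 360° = 23.51° ≈ 024°.

024°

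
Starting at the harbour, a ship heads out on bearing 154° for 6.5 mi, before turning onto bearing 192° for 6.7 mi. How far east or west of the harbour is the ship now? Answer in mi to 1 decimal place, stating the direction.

1.5 mi east

Leg 1 (154°, 6.5 mi): east 6.5 sin 154° = 2.85, north 6.5 cos 154° = -5.84
Leg 2 (192°, 6.7 mi): east 6.7 sin 192° = -1.39, north 6.7 cos 192° = -6.55
Net east component: 1.46 mi.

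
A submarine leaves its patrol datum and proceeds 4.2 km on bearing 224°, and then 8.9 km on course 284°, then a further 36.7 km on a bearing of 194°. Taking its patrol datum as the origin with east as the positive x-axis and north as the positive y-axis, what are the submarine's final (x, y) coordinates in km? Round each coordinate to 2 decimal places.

Leg 1 (224°, 4.2 km): east 4.2 sin 224° = -2.92, north 4.2 cos 224° = -3.02
Leg 2 (284°, 8.9 km): east 8.9 sin 284° = -8.64, north 8.9 cos 284° = 2.15
Leg 3 (194°, 36.7 km): east 36.7 sin 194° = -8.88, north 36.7 cos 194° = -35.61
Summing: -20.43 km east, -36.48 km north → (-20.43, -36.48).

(-20.43, -36.48)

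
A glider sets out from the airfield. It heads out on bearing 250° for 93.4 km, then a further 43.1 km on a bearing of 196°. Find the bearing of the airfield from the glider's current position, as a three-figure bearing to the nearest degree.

054°

Leg 1 (250°, 93.4 km): east 93.4 sin 250° = -87.77, north 93.4 cos 250° = -31.94
Leg 2 (196°, 43.1 km): east 43.1 sin 196° = -11.88, north 43.1 cos 196° = -41.43
Net displacement: -99.65 east, -73.38 north. Direction back to start is (99.65, 73.38): bearing = atan2(99.65, 73.38) mod 360° = 53.63° ≈ 054°.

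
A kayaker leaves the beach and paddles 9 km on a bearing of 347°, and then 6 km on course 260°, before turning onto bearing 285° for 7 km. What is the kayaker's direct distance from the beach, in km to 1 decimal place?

17.5 km

Leg 1 (347°, 9 km): east 9 sin 347° = -2.02, north 9 cos 347° = 8.77
Leg 2 (260°, 6 km): east 6 sin 260° = -5.91, north 6 cos 260° = -1.04
Leg 3 (285°, 7 km): east 7 sin 285° = -6.76, north 7 cos 285° = 1.81
Net: -14.69 east, 9.54 north. Distance = √((-14.69)² + (9.54)²) = 17.520 km.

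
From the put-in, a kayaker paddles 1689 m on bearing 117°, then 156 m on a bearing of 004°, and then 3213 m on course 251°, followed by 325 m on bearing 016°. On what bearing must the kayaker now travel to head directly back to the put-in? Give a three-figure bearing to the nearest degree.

Leg 1 (117°, 1689 m): east 1689 sin 117° = 1504.91, north 1689 cos 117° = -766.79
Leg 2 (004°, 156 m): east 156 sin 4° = 10.88, north 156 cos 4° = 155.62
Leg 3 (251°, 3213 m): east 3213 sin 251° = -3037.95, north 3213 cos 251° = -1046.05
Leg 4 (016°, 325 m): east 325 sin 16° = 89.58, north 325 cos 16° = 312.41
Net displacement: -1432.58 east, -1344.81 north. Direction back to start is (1432.58, 1344.81): bearing = atan2(1432.58, 1344.81) mod 360° = 46.81° ≈ 047°.

047°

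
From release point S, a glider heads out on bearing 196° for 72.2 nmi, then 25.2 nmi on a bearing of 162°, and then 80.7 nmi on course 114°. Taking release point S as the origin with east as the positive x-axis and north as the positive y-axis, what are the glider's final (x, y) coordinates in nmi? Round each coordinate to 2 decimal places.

Leg 1 (196°, 72.2 nmi): east 72.2 sin 196° = -19.90, north 72.2 cos 196° = -69.40
Leg 2 (162°, 25.2 nmi): east 25.2 sin 162° = 7.79, north 25.2 cos 162° = -23.97
Leg 3 (114°, 80.7 nmi): east 80.7 sin 114° = 73.72, north 80.7 cos 114° = -32.82
Summing: 61.61 nmi east, -126.19 nmi north → (61.61, -126.19).

(61.61, -126.19)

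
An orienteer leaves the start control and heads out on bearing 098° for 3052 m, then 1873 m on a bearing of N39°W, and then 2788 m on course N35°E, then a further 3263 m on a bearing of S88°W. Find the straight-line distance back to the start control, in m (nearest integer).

3206 m

Leg 1 (098°, 3052 m): east 3052 sin 98° = 3022.30, north 3052 cos 98° = -424.76
Leg 2 (N39°W, 1873 m): east 1873 sin 321° = -1178.72, north 1873 cos 321° = 1455.59
Leg 3 (N35°E, 2788 m): east 2788 sin 35° = 1599.13, north 2788 cos 35° = 2283.80
Leg 4 (S88°W, 3263 m): east 3263 sin 268° = -3261.01, north 3263 cos 268° = -113.88
Net: 181.70 east, 3200.76 north. Distance = √((181.70)² + (3200.76)²) = 3205.910 m.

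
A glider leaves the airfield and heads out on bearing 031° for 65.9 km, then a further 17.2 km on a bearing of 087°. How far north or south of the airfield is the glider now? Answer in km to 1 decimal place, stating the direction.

57.4 km north

Leg 1 (031°, 65.9 km): east 65.9 sin 31° = 33.94, north 65.9 cos 31° = 56.49
Leg 2 (087°, 17.2 km): east 17.2 sin 87° = 17.18, north 17.2 cos 87° = 0.90
Net north component: 57.39 km.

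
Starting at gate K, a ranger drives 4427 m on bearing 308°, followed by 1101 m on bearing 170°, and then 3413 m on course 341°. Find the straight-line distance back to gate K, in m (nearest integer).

Leg 1 (308°, 4427 m): east 4427 sin 308° = -3488.52, north 4427 cos 308° = 2725.53
Leg 2 (170°, 1101 m): east 1101 sin 170° = 191.19, north 1101 cos 170° = -1084.27
Leg 3 (341°, 3413 m): east 3413 sin 341° = -1111.16, north 3413 cos 341° = 3227.05
Net: -4408.50 east, 4868.31 north. Distance = √((-4408.50)² + (4868.31)²) = 6567.752 m.

6568 m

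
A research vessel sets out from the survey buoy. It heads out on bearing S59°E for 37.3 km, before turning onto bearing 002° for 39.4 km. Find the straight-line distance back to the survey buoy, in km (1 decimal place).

39.0 km

Leg 1 (S59°E, 37.3 km): east 37.3 sin 121° = 31.97, north 37.3 cos 121° = -19.21
Leg 2 (002°, 39.4 km): east 39.4 sin 2° = 1.38, north 39.4 cos 2° = 39.38
Net: 33.35 east, 20.17 north. Distance = √((33.35)² + (20.17)²) = 38.970 km.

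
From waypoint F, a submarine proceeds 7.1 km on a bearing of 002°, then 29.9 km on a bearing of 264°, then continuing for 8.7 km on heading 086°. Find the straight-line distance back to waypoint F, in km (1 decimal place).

21.3 km

Leg 1 (002°, 7.1 km): east 7.1 sin 2° = 0.25, north 7.1 cos 2° = 7.10
Leg 2 (264°, 29.9 km): east 29.9 sin 264° = -29.74, north 29.9 cos 264° = -3.13
Leg 3 (086°, 8.7 km): east 8.7 sin 86° = 8.68, north 8.7 cos 86° = 0.61
Net: -20.81 east, 4.58 north. Distance = √((-20.81)² + (4.58)²) = 21.307 km.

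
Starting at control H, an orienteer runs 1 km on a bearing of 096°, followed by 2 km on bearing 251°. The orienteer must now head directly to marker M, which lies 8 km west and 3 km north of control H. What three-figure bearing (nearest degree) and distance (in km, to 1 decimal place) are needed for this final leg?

Leg 1 (096°, 1 km): east 1 sin 96° = 0.99, north 1 cos 96° = -0.10
Leg 2 (251°, 2 km): east 2 sin 251° = -1.89, north 2 cos 251° = -0.65
Current position: (-0.90, -0.76). Target: (-8, 3). Remaining: Δeast = -7.10, Δnorth = 3.76.
Bearing = atan2(-7.10, 3.76) mod 360° = 297.87°; distance = √((-7.10)² + (3.76)²) = 8.035 km.

298°, 8.0 km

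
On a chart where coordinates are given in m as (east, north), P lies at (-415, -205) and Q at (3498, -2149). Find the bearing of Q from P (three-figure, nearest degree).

116°

Δeast = 3498 − -415 = 3913.00; Δnorth = -2149 − -205 = -1944.00.
Bearing = atan2(Δeast, Δnorth) mod 360° = 116.42° ≈ 116°.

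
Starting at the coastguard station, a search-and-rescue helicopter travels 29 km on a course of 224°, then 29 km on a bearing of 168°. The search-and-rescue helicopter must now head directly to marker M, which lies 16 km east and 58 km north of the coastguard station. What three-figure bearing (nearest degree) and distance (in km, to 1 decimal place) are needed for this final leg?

016°, 111.4 km

Leg 1 (224°, 29 km): east 29 sin 224° = -20.15, north 29 cos 224° = -20.86
Leg 2 (168°, 29 km): east 29 sin 168° = 6.03, north 29 cos 168° = -28.37
Current position: (-14.12, -49.23). Target: (16, 58). Remaining: Δeast = 30.12, Δnorth = 107.23.
Bearing = atan2(30.12, 107.23) mod 360° = 15.69°; distance = √((30.12)² + (107.23)²) = 111.376 km.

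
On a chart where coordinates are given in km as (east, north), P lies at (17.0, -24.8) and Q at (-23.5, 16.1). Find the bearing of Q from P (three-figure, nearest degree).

Δeast = -23.5 − 17.0 = -40.50; Δnorth = 16.1 − -24.8 = 40.90.
Bearing = atan2(Δeast, Δnorth) mod 360° = 315.28° ≈ 315°.

315°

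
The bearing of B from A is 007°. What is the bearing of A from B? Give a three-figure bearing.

Back-bearing = 007° + 180° = 187°.

187°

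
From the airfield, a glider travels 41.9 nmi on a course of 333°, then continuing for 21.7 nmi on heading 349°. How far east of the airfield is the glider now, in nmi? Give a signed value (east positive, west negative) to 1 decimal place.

Leg 1 (333°, 41.9 nmi): east 41.9 sin 333° = -19.02, north 41.9 cos 333° = 37.33
Leg 2 (349°, 21.7 nmi): east 21.7 sin 349° = -4.14, north 21.7 cos 349° = 21.30
Net east component: -23.16 nmi.

-23.2 nmi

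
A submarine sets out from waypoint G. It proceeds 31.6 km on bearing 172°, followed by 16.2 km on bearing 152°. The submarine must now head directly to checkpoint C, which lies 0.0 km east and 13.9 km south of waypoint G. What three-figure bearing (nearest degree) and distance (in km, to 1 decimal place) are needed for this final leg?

339°, 33.9 km

Leg 1 (172°, 31.6 km): east 31.6 sin 172° = 4.40, north 31.6 cos 172° = -31.29
Leg 2 (152°, 16.2 km): east 16.2 sin 152° = 7.61, north 16.2 cos 152° = -14.30
Current position: (12.00, -45.60). Target: (0.0, -13.9). Remaining: Δeast = -12.00, Δnorth = 31.70.
Bearing = atan2(-12.00, 31.70) mod 360° = 339.26°; distance = √((-12.00)² + (31.70)²) = 33.893 km.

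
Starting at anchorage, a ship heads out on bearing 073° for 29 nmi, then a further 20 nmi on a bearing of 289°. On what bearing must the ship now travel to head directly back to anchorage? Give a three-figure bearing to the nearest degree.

Leg 1 (073°, 29 nmi): east 29 sin 73° = 27.73, north 29 cos 73° = 8.48
Leg 2 (289°, 20 nmi): east 20 sin 289° = -18.91, north 20 cos 289° = 6.51
Net displacement: 8.82 east, 14.99 north. Direction back to start is (-8.82, -14.99): bearing = atan2(-8.82, -14.99) mod 360° = 210.48° ≈ 210°.

210°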